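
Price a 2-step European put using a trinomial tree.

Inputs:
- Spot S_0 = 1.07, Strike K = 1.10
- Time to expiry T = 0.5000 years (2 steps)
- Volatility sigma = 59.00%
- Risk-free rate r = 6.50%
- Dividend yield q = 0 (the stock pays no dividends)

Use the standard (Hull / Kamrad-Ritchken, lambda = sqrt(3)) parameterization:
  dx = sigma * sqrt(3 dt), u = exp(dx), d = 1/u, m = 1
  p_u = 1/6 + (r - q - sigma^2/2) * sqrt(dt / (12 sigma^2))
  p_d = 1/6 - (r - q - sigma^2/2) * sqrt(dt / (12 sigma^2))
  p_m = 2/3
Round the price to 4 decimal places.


Answer: Price = V(0,0) = 0.1547

Derivation:
dt = T/N = 0.250000; dx = sigma*sqrt(3*dt) = 0.510955
u = exp(dx) = 1.666882; d = 1/u = 0.599922
p_u = 0.139989, p_m = 0.666667, p_d = 0.193345
Discount per step: exp(-r*dt) = 0.983881
Stock lattice S(k, j) with j the centered position index:
  k=0: S(0,+0) = 1.0700
  k=1: S(1,-1) = 0.6419; S(1,+0) = 1.0700; S(1,+1) = 1.7836
  k=2: S(2,-2) = 0.3851; S(2,-1) = 0.6419; S(2,+0) = 1.0700; S(2,+1) = 1.7836; S(2,+2) = 2.9730
Terminal payoffs V(N, j) = max(K - S_T, 0):
  V(2,-2) = 0.714900; V(2,-1) = 0.458083; V(2,+0) = 0.030000; V(2,+1) = 0.000000; V(2,+2) = 0.000000
Backward induction: V(k, j) = exp(-r*dt) * [p_u * V(k+1, j+1) + p_m * V(k+1, j) + p_d * V(k+1, j-1)]
  V(1,-1) = exp(-r*dt) * [p_u*0.030000 + p_m*0.458083 + p_d*0.714900] = 0.440592
  V(1,+0) = exp(-r*dt) * [p_u*0.000000 + p_m*0.030000 + p_d*0.458083] = 0.106818
  V(1,+1) = exp(-r*dt) * [p_u*0.000000 + p_m*0.000000 + p_d*0.030000] = 0.005707
  V(0,+0) = exp(-r*dt) * [p_u*0.005707 + p_m*0.106818 + p_d*0.440592] = 0.154663


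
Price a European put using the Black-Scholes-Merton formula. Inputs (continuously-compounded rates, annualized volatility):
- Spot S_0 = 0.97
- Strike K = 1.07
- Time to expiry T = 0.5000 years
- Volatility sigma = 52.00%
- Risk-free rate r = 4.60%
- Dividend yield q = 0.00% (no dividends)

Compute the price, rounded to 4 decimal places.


Answer: Price = 0.1879

Derivation:
d1 = (ln(S/K) + (r - q + 0.5*sigma^2) * T) / (sigma * sqrt(T)) = -0.02044587
d2 = d1 - sigma * sqrt(T) = -0.38814140
exp(-rT) = 0.97726248; exp(-qT) = 1.00000000
P = K * exp(-rT) * N(-d2) - S_0 * exp(-qT) * N(-d1)
N(-d1) = 0.50815615; N(-d2) = 0.65104430
P = 1.0700 * 0.97726248 * 0.65104430 - 0.9700 * 1.00000000 * 0.50815615 = 0.1879


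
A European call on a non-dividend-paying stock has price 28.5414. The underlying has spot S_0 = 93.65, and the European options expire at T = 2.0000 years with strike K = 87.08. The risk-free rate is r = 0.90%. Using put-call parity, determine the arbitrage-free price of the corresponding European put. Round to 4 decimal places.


Put-call parity: C - P = S_0 * exp(-qT) - K * exp(-rT).
S_0 * exp(-qT) = 93.6500 * 1.00000000 = 93.65000000
K * exp(-rT) = 87.0800 * 0.98216103 = 85.52658270
P = C - S*exp(-qT) + K*exp(-rT)
P = 28.5414 - 93.65000000 + 85.52658270 = 20.4180

Answer: Put price = 20.4180


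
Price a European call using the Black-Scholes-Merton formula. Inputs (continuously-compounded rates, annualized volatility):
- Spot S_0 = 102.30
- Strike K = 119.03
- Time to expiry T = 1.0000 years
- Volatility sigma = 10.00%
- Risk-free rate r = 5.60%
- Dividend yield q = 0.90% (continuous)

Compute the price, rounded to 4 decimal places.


d1 = (ln(S/K) + (r - q + 0.5*sigma^2) * T) / (sigma * sqrt(T)) = -0.99465889
d2 = d1 - sigma * sqrt(T) = -1.09465889
exp(-rT) = 0.94553914; exp(-qT) = 0.99104038
C = S_0 * exp(-qT) * N(d1) - K * exp(-rT) * N(d2)
N(d1) = 0.15995110; N(d2) = 0.13683305
C = 102.3000 * 0.99104038 * 0.15995110 - 119.0300 * 0.94553914 * 0.13683305 = 0.8162

Answer: Price = 0.8162


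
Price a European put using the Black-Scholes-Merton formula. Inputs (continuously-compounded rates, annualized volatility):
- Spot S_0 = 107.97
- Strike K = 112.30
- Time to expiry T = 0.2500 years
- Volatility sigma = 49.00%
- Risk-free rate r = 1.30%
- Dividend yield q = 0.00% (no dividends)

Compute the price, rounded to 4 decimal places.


Answer: Price = 12.8183

Derivation:
d1 = (ln(S/K) + (r - q + 0.5*sigma^2) * T) / (sigma * sqrt(T)) = -0.02472633
d2 = d1 - sigma * sqrt(T) = -0.26972633
exp(-rT) = 0.99675528; exp(-qT) = 1.00000000
P = K * exp(-rT) * N(-d2) - S_0 * exp(-qT) * N(-d1)
N(-d1) = 0.50986337; N(-d2) = 0.60631460
P = 112.3000 * 0.99675528 * 0.60631460 - 107.9700 * 1.00000000 * 0.50986337 = 12.8183


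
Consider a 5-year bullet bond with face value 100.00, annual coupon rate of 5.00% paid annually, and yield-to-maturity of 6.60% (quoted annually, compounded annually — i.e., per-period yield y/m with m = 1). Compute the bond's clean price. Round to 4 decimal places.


Answer: Price = 93.3688

Derivation:
Coupon per period c = face * coupon_rate / m = 5.000000
Periods per year m = 1; per-period yield y/m = 0.066000
Number of cashflows N = 5
Cashflows (t years, CF_t, discount factor 1/(1+y/m)^(m*t), PV):
  t = 1.0000: CF_t = 5.000000, DF = 0.938086, PV = 4.690432
  t = 2.0000: CF_t = 5.000000, DF = 0.880006, PV = 4.400030
  t = 3.0000: CF_t = 5.000000, DF = 0.825521, PV = 4.127607
  t = 4.0000: CF_t = 5.000000, DF = 0.774410, PV = 3.872052
  t = 5.0000: CF_t = 105.000000, DF = 0.726464, PV = 76.278699
Price P = sum_t PV_t = 93.368819


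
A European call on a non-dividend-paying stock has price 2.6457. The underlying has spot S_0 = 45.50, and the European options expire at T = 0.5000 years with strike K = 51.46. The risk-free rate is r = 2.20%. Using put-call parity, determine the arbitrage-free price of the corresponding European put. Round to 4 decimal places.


Put-call parity: C - P = S_0 * exp(-qT) - K * exp(-rT).
S_0 * exp(-qT) = 45.5000 * 1.00000000 = 45.50000000
K * exp(-rT) = 51.4600 * 0.98906028 = 50.89704195
P = C - S*exp(-qT) + K*exp(-rT)
P = 2.6457 - 45.50000000 + 50.89704195 = 8.0427

Answer: Put price = 8.0427


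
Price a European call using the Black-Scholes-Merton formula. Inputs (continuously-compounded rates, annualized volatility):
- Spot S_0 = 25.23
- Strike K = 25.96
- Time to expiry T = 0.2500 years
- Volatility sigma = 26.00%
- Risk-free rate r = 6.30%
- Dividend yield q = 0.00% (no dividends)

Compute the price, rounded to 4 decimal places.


d1 = (ln(S/K) + (r - q + 0.5*sigma^2) * T) / (sigma * sqrt(T)) = -0.03325484
d2 = d1 - sigma * sqrt(T) = -0.16325484
exp(-rT) = 0.98437338; exp(-qT) = 1.00000000
C = S_0 * exp(-qT) * N(d1) - K * exp(-rT) * N(d2)
N(d1) = 0.48673568; N(d2) = 0.43515889
C = 25.2300 * 1.00000000 * 0.48673568 - 25.9600 * 0.98437338 * 0.43515889 = 1.1601

Answer: Price = 1.1601


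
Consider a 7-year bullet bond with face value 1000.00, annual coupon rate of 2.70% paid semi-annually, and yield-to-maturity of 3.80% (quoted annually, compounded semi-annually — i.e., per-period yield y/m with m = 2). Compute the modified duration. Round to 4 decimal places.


Coupon per period c = face * coupon_rate / m = 13.500000
Periods per year m = 2; per-period yield y/m = 0.019000
Number of cashflows N = 14
Cashflows (t years, CF_t, discount factor 1/(1+y/m)^(m*t), PV):
  t = 0.5000: CF_t = 13.500000, DF = 0.981354, PV = 13.248283
  t = 1.0000: CF_t = 13.500000, DF = 0.963056, PV = 13.001259
  t = 1.5000: CF_t = 13.500000, DF = 0.945099, PV = 12.758841
  t = 2.0000: CF_t = 13.500000, DF = 0.927477, PV = 12.520943
  t = 2.5000: CF_t = 13.500000, DF = 0.910184, PV = 12.287481
  t = 3.0000: CF_t = 13.500000, DF = 0.893213, PV = 12.058372
  t = 3.5000: CF_t = 13.500000, DF = 0.876558, PV = 11.833534
  t = 4.0000: CF_t = 13.500000, DF = 0.860214, PV = 11.612890
  t = 4.5000: CF_t = 13.500000, DF = 0.844175, PV = 11.396359
  t = 5.0000: CF_t = 13.500000, DF = 0.828434, PV = 11.183865
  t = 5.5000: CF_t = 13.500000, DF = 0.812988, PV = 10.975334
  t = 6.0000: CF_t = 13.500000, DF = 0.797829, PV = 10.770691
  t = 6.5000: CF_t = 13.500000, DF = 0.782953, PV = 10.569863
  t = 7.0000: CF_t = 1013.500000, DF = 0.768354, PV = 778.726900
Price P = sum_t PV_t = 932.944613
First compute Macaulay numerator sum_t t * PV_t:
  t * PV_t at t = 0.5000: 6.624141
  t * PV_t at t = 1.0000: 13.001259
  t * PV_t at t = 1.5000: 19.138261
  t * PV_t at t = 2.0000: 25.041886
  t * PV_t at t = 2.5000: 30.718702
  t * PV_t at t = 3.0000: 36.175115
  t * PV_t at t = 3.5000: 41.417371
  t * PV_t at t = 4.0000: 46.451558
  t * PV_t at t = 4.5000: 51.283614
  t * PV_t at t = 5.0000: 55.919327
  t * PV_t at t = 5.5000: 60.364337
  t * PV_t at t = 6.0000: 64.624145
  t * PV_t at t = 6.5000: 68.704112
  t * PV_t at t = 7.0000: 5451.088299
Macaulay duration D = 5970.552127 / 932.944613 = 6.399686
Modified duration = D / (1 + y/m) = 6.399686 / (1 + 0.019000) = 6.280359

Answer: Modified duration = 6.2804


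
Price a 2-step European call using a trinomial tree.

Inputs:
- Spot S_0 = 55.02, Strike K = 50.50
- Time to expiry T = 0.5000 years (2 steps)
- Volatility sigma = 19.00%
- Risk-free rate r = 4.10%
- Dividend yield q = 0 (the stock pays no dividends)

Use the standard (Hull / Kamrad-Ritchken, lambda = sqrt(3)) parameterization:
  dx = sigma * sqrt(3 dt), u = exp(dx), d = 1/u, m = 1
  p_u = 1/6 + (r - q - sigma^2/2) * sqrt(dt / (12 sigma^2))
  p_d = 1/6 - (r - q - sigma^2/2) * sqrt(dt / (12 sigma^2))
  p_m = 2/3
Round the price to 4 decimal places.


dt = T/N = 0.250000; dx = sigma*sqrt(3*dt) = 0.164545
u = exp(dx) = 1.178856; d = 1/u = 0.848280
p_u = 0.184101, p_m = 0.666667, p_d = 0.149232
Discount per step: exp(-r*dt) = 0.989802
Stock lattice S(k, j) with j the centered position index:
  k=0: S(0,+0) = 55.0200
  k=1: S(1,-1) = 46.6724; S(1,+0) = 55.0200; S(1,+1) = 64.8607
  k=2: S(2,-2) = 39.5912; S(2,-1) = 46.6724; S(2,+0) = 55.0200; S(2,+1) = 64.8607; S(2,+2) = 76.4614
Terminal payoffs V(N, j) = max(S_T - K, 0):
  V(2,-2) = 0.000000; V(2,-1) = 0.000000; V(2,+0) = 4.520000; V(2,+1) = 14.360680; V(2,+2) = 25.961428
Backward induction: V(k, j) = exp(-r*dt) * [p_u * V(k+1, j+1) + p_m * V(k+1, j) + p_d * V(k+1, j-1)]
  V(1,-1) = exp(-r*dt) * [p_u*4.520000 + p_m*0.000000 + p_d*0.000000] = 0.823651
  V(1,+0) = exp(-r*dt) * [p_u*14.360680 + p_m*4.520000 + p_d*0.000000] = 5.599461
  V(1,+1) = exp(-r*dt) * [p_u*25.961428 + p_m*14.360680 + p_d*4.520000] = 14.874596
  V(0,+0) = exp(-r*dt) * [p_u*14.874596 + p_m*5.599461 + p_d*0.823651] = 6.527073

Answer: Price = V(0,0) = 6.5271


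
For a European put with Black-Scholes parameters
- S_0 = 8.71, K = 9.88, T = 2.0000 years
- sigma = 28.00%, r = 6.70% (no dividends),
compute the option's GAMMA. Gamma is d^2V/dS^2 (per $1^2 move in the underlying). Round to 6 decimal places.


Answer: Gamma = 0.112951

Derivation:
d1 = 0.2180901138; d2 = -0.1778896836
phi(d1) = 0.3895667004; exp(-qT) = 1.0000000000; exp(-rT) = 0.8745900646
Gamma = exp(-qT) * phi(d1) / (S * sigma * sqrt(T)) = 1.0000000000 * 0.3895667004 / (8.7100 * 0.2800 * 1.4142135624) = 0.112951


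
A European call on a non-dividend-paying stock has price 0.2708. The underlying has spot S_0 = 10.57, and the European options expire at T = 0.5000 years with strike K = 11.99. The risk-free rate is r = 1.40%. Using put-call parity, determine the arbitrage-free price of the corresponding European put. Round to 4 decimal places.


Put-call parity: C - P = S_0 * exp(-qT) - K * exp(-rT).
S_0 * exp(-qT) = 10.5700 * 1.00000000 = 10.57000000
K * exp(-rT) = 11.9900 * 0.99302444 = 11.90636307
P = C - S*exp(-qT) + K*exp(-rT)
P = 0.2708 - 10.57000000 + 11.90636307 = 1.6072

Answer: Put price = 1.6072


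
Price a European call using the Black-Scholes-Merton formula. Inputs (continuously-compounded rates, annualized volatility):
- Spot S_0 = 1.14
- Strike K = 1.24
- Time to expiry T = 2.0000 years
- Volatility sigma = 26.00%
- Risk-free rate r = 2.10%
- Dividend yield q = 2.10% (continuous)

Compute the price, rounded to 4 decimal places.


Answer: Price = 0.1228

Derivation:
d1 = (ln(S/K) + (r - q + 0.5*sigma^2) * T) / (sigma * sqrt(T)) = -0.04482817
d2 = d1 - sigma * sqrt(T) = -0.41252370
exp(-rT) = 0.95886978; exp(-qT) = 0.95886978
C = S_0 * exp(-qT) * N(d1) - K * exp(-rT) * N(d2)
N(d1) = 0.48212214; N(d2) = 0.33997781
C = 1.1400 * 0.95886978 * 0.48212214 - 1.2400 * 0.95886978 * 0.33997781 = 0.1228


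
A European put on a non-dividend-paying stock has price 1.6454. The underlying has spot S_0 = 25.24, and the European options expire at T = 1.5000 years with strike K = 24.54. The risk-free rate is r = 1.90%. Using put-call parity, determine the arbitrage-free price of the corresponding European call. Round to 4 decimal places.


Put-call parity: C - P = S_0 * exp(-qT) - K * exp(-rT).
S_0 * exp(-qT) = 25.2400 * 1.00000000 = 25.24000000
K * exp(-rT) = 24.5400 * 0.97190229 = 23.85048230
C = P + S*exp(-qT) - K*exp(-rT)
C = 1.6454 + 25.24000000 - 23.85048230 = 3.0349

Answer: Call price = 3.0349


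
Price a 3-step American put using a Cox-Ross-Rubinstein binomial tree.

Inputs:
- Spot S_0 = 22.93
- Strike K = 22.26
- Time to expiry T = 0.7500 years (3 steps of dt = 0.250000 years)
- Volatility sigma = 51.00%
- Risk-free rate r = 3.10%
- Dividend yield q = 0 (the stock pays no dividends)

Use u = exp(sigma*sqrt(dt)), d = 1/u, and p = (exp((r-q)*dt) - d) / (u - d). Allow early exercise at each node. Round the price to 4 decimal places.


dt = T/N = 0.250000
u = exp(sigma*sqrt(dt)) = 1.290462; d = 1/u = 0.774916
p = (exp((r-q)*dt) - d) / (u - d) = 0.451684
Discount per step: exp(-r*dt) = 0.992280
Stock lattice S(k, i) with i counting down-moves:
  k=0: S(0,0) = 22.9300
  k=1: S(1,0) = 29.5903; S(1,1) = 17.7688
  k=2: S(2,0) = 38.1851; S(2,1) = 22.9300; S(2,2) = 13.7694
  k=3: S(3,0) = 49.2764; S(3,1) = 29.5903; S(3,2) = 17.7688; S(3,3) = 10.6701
Terminal payoffs V(N, i) = max(K - S_T, 0):
  V(3,0) = 0.000000; V(3,1) = 0.000000; V(3,2) = 4.491165; V(3,3) = 11.589893
Backward induction: V(k, i) = exp(-r*dt) * [p * V(k+1, i) + (1-p) * V(k+1, i+1)]; then take max(V_cont, immediate exercise) for American.
  V(2,0) = exp(-r*dt) * [p*0.000000 + (1-p)*0.000000] = 0.000000; exercise = 0.000000; V(2,0) = max -> 0.000000
  V(2,1) = exp(-r*dt) * [p*0.000000 + (1-p)*4.491165] = 2.443565; exercise = 0.000000; V(2,1) = max -> 2.443565
  V(2,2) = exp(-r*dt) * [p*4.491165 + (1-p)*11.589893] = 8.318788; exercise = 8.490636; V(2,2) = max -> 8.490636
  V(1,0) = exp(-r*dt) * [p*0.000000 + (1-p)*2.443565] = 1.329502; exercise = 0.000000; V(1,0) = max -> 1.329502
  V(1,1) = exp(-r*dt) * [p*2.443565 + (1-p)*8.490636] = 5.714808; exercise = 4.491165; V(1,1) = max -> 5.714808
  V(0,0) = exp(-r*dt) * [p*1.329502 + (1-p)*5.714808] = 3.705207; exercise = 0.000000; V(0,0) = max -> 3.705207

Answer: Price = V(0,0) = 3.7052


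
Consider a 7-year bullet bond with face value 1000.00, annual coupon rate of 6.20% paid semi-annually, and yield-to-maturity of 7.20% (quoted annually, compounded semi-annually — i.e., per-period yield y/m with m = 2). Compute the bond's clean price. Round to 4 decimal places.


Answer: Price = 945.7619

Derivation:
Coupon per period c = face * coupon_rate / m = 31.000000
Periods per year m = 2; per-period yield y/m = 0.036000
Number of cashflows N = 14
Cashflows (t years, CF_t, discount factor 1/(1+y/m)^(m*t), PV):
  t = 0.5000: CF_t = 31.000000, DF = 0.965251, PV = 29.922780
  t = 1.0000: CF_t = 31.000000, DF = 0.931709, PV = 28.882992
  t = 1.5000: CF_t = 31.000000, DF = 0.899333, PV = 27.879336
  t = 2.0000: CF_t = 31.000000, DF = 0.868082, PV = 26.910556
  t = 2.5000: CF_t = 31.000000, DF = 0.837917, PV = 25.975440
  t = 3.0000: CF_t = 31.000000, DF = 0.808801, PV = 25.072819
  t = 3.5000: CF_t = 31.000000, DF = 0.780696, PV = 24.201563
  t = 4.0000: CF_t = 31.000000, DF = 0.753567, PV = 23.360582
  t = 4.5000: CF_t = 31.000000, DF = 0.727381, PV = 22.548824
  t = 5.0000: CF_t = 31.000000, DF = 0.702106, PV = 21.765274
  t = 5.5000: CF_t = 31.000000, DF = 0.677708, PV = 21.008952
  t = 6.0000: CF_t = 31.000000, DF = 0.654158, PV = 20.278911
  t = 6.5000: CF_t = 31.000000, DF = 0.631427, PV = 19.574238
  t = 7.0000: CF_t = 1031.000000, DF = 0.609486, PV = 628.379617
Price P = sum_t PV_t = 945.761884


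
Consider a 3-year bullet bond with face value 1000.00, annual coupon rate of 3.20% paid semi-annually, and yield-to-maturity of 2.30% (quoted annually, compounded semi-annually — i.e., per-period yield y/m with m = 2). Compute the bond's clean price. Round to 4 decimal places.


Answer: Price = 1025.9457

Derivation:
Coupon per period c = face * coupon_rate / m = 16.000000
Periods per year m = 2; per-period yield y/m = 0.011500
Number of cashflows N = 6
Cashflows (t years, CF_t, discount factor 1/(1+y/m)^(m*t), PV):
  t = 0.5000: CF_t = 16.000000, DF = 0.988631, PV = 15.818092
  t = 1.0000: CF_t = 16.000000, DF = 0.977391, PV = 15.638252
  t = 1.5000: CF_t = 16.000000, DF = 0.966279, PV = 15.460457
  t = 2.0000: CF_t = 16.000000, DF = 0.955293, PV = 15.284683
  t = 2.5000: CF_t = 16.000000, DF = 0.944432, PV = 15.110908
  t = 3.0000: CF_t = 1016.000000, DF = 0.933694, PV = 948.633343
Price P = sum_t PV_t = 1025.945734


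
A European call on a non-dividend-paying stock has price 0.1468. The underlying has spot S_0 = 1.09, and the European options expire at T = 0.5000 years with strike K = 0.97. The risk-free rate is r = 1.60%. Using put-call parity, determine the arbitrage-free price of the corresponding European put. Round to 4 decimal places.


Put-call parity: C - P = S_0 * exp(-qT) - K * exp(-rT).
S_0 * exp(-qT) = 1.0900 * 1.00000000 = 1.09000000
K * exp(-rT) = 0.9700 * 0.99203191 = 0.96227096
P = C - S*exp(-qT) + K*exp(-rT)
P = 0.1468 - 1.09000000 + 0.96227096 = 0.0191

Answer: Put price = 0.0191


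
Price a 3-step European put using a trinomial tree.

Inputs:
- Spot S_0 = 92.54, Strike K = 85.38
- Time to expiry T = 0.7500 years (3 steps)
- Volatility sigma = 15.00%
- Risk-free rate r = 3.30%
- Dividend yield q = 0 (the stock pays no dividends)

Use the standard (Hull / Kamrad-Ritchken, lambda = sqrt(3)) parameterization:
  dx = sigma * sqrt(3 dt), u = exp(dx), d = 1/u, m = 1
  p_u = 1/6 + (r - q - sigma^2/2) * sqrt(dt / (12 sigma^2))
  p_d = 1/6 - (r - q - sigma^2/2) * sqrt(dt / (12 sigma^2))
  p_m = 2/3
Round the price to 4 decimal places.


Answer: Price = V(0,0) = 1.4770

Derivation:
dt = T/N = 0.250000; dx = sigma*sqrt(3*dt) = 0.129904
u = exp(dx) = 1.138719; d = 1/u = 0.878180
p_u = 0.187596, p_m = 0.666667, p_d = 0.145738
Discount per step: exp(-r*dt) = 0.991784
Stock lattice S(k, j) with j the centered position index:
  k=0: S(0,+0) = 92.5400
  k=1: S(1,-1) = 81.2668; S(1,+0) = 92.5400; S(1,+1) = 105.3770
  k=2: S(2,-2) = 71.3668; S(2,-1) = 81.2668; S(2,+0) = 92.5400; S(2,+1) = 105.3770; S(2,+2) = 119.9948
  k=3: S(3,-3) = 62.6729; S(3,-2) = 71.3668; S(3,-1) = 81.2668; S(3,+0) = 92.5400; S(3,+1) = 105.3770; S(3,+2) = 119.9948; S(3,+3) = 136.6404
Terminal payoffs V(N, j) = max(K - S_T, 0):
  V(3,-3) = 22.707074; V(3,-2) = 14.013158; V(3,-1) = 4.113232; V(3,+0) = 0.000000; V(3,+1) = 0.000000; V(3,+2) = 0.000000; V(3,+3) = 0.000000
Backward induction: V(k, j) = exp(-r*dt) * [p_u * V(k+1, j+1) + p_m * V(k+1, j) + p_d * V(k+1, j-1)]
  V(2,-2) = exp(-r*dt) * [p_u*4.113232 + p_m*14.013158 + p_d*22.707074] = 13.312723
  V(2,-1) = exp(-r*dt) * [p_u*0.000000 + p_m*4.113232 + p_d*14.013158] = 4.745092
  V(2,+0) = exp(-r*dt) * [p_u*0.000000 + p_m*0.000000 + p_d*4.113232] = 0.594528
  V(2,+1) = exp(-r*dt) * [p_u*0.000000 + p_m*0.000000 + p_d*0.000000] = 0.000000
  V(2,+2) = exp(-r*dt) * [p_u*0.000000 + p_m*0.000000 + p_d*0.000000] = 0.000000
  V(1,-1) = exp(-r*dt) * [p_u*0.594528 + p_m*4.745092 + p_d*13.312723] = 5.172244
  V(1,+0) = exp(-r*dt) * [p_u*0.000000 + p_m*0.594528 + p_d*4.745092] = 1.078953
  V(1,+1) = exp(-r*dt) * [p_u*0.000000 + p_m*0.000000 + p_d*0.594528] = 0.085933
  V(0,+0) = exp(-r*dt) * [p_u*0.085933 + p_m*1.078953 + p_d*5.172244] = 1.476978


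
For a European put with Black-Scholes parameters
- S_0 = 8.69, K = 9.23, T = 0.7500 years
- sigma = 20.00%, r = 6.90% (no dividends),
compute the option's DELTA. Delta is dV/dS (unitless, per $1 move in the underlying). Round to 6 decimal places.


Answer: Delta = -0.485115

Derivation:
d1 = 0.0373192907; d2 = -0.1358857900
phi(d1) = 0.3986645678; exp(-qT) = 1.0000000000; exp(-rT) = 0.9495662287
N(-d1) = 0.4851152122
Delta = -exp(-qT) * N(-d1) = -1.0000000000 * 0.4851152122 = -0.485115


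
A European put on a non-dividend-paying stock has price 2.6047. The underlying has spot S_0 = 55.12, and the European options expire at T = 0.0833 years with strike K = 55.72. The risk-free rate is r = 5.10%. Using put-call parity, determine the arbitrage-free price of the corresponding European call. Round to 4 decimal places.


Answer: Call price = 2.2409

Derivation:
Put-call parity: C - P = S_0 * exp(-qT) - K * exp(-rT).
S_0 * exp(-qT) = 55.1200 * 1.00000000 = 55.12000000
K * exp(-rT) = 55.7200 * 0.99576071 = 55.48378683
C = P + S*exp(-qT) - K*exp(-rT)
C = 2.6047 + 55.12000000 - 55.48378683 = 2.2409


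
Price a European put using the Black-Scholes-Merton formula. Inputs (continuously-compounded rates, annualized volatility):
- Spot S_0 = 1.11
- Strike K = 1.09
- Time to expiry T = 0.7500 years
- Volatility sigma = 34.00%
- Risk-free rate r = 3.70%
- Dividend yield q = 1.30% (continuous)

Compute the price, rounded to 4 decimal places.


Answer: Price = 0.1078

Derivation:
d1 = (ln(S/K) + (r - q + 0.5*sigma^2) * T) / (sigma * sqrt(T)) = 0.27010592
d2 = d1 - sigma * sqrt(T) = -0.02434272
exp(-rT) = 0.97263149; exp(-qT) = 0.99029738
P = K * exp(-rT) * N(-d2) - S_0 * exp(-qT) * N(-d1)
N(-d1) = 0.39353939; N(-d2) = 0.50971038
P = 1.0900 * 0.97263149 * 0.50971038 - 1.1100 * 0.99029738 * 0.39353939 = 0.1078


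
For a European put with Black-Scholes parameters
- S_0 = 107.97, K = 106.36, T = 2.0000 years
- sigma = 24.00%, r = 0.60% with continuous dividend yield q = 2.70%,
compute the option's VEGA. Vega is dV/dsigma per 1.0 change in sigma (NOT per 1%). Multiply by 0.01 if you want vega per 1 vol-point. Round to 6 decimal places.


Answer: Vega = 57.478908

Derivation:
d1 = 0.0902263668; d2 = -0.2491848882
phi(d1) = 0.3973217267; exp(-qT) = 0.9474321065; exp(-rT) = 0.9880717129
Vega = S * exp(-qT) * phi(d1) * sqrt(T) = 107.9700 * 0.9474321065 * 0.3973217267 * 1.4142135624 = 57.478908


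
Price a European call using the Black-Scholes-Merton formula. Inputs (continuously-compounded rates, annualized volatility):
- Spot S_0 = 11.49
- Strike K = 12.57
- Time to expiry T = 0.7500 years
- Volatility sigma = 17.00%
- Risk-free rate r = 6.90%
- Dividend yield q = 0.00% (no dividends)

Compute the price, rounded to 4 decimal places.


Answer: Price = 0.4871

Derivation:
d1 = (ln(S/K) + (r - q + 0.5*sigma^2) * T) / (sigma * sqrt(T)) = -0.18508104
d2 = d1 - sigma * sqrt(T) = -0.33230536
exp(-rT) = 0.94956623; exp(-qT) = 1.00000000
C = S_0 * exp(-qT) * N(d1) - K * exp(-rT) * N(d2)
N(d1) = 0.42658273; N(d2) = 0.36982935
C = 11.4900 * 1.00000000 * 0.42658273 - 12.5700 * 0.94956623 * 0.36982935 = 0.4871


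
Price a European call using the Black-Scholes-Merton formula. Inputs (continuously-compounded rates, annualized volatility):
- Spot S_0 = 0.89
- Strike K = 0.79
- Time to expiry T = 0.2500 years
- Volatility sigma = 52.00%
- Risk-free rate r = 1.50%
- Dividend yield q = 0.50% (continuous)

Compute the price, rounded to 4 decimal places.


Answer: Price = 0.1469

Derivation:
d1 = (ln(S/K) + (r - q + 0.5*sigma^2) * T) / (sigma * sqrt(T)) = 0.59803276
d2 = d1 - sigma * sqrt(T) = 0.33803276
exp(-rT) = 0.99625702; exp(-qT) = 0.99875078
C = S_0 * exp(-qT) * N(d1) - K * exp(-rT) * N(d2)
N(d1) = 0.72509096; N(d2) = 0.63233075
C = 0.8900 * 0.99875078 * 0.72509096 - 0.7900 * 0.99625702 * 0.63233075 = 0.1469


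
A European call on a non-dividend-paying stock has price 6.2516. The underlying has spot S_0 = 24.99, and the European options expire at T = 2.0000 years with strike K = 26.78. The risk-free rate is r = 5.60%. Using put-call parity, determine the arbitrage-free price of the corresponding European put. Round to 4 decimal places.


Put-call parity: C - P = S_0 * exp(-qT) - K * exp(-rT).
S_0 * exp(-qT) = 24.9900 * 1.00000000 = 24.99000000
K * exp(-rT) = 26.7800 * 0.89404426 = 23.94250522
P = C - S*exp(-qT) + K*exp(-rT)
P = 6.2516 - 24.99000000 + 23.94250522 = 5.2041

Answer: Put price = 5.2041


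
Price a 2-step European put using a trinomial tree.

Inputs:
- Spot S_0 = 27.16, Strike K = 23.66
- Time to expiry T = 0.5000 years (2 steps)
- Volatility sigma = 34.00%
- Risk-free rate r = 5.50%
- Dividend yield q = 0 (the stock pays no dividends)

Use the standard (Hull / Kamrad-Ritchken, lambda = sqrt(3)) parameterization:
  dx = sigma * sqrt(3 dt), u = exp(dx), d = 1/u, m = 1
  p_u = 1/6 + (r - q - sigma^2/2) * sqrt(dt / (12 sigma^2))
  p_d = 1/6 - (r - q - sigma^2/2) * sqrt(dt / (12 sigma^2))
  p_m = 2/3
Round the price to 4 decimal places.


Answer: Price = V(0,0) = 0.9817

Derivation:
dt = T/N = 0.250000; dx = sigma*sqrt(3*dt) = 0.294449
u = exp(dx) = 1.342386; d = 1/u = 0.744942
p_u = 0.165478, p_m = 0.666667, p_d = 0.167855
Discount per step: exp(-r*dt) = 0.986344
Stock lattice S(k, j) with j the centered position index:
  k=0: S(0,+0) = 27.1600
  k=1: S(1,-1) = 20.2326; S(1,+0) = 27.1600; S(1,+1) = 36.4592
  k=2: S(2,-2) = 15.0721; S(2,-1) = 20.2326; S(2,+0) = 27.1600; S(2,+1) = 36.4592; S(2,+2) = 48.9423
Terminal payoffs V(N, j) = max(K - S_T, 0):
  V(2,-2) = 8.587860; V(2,-1) = 3.427370; V(2,+0) = 0.000000; V(2,+1) = 0.000000; V(2,+2) = 0.000000
Backward induction: V(k, j) = exp(-r*dt) * [p_u * V(k+1, j+1) + p_m * V(k+1, j) + p_d * V(k+1, j-1)]
  V(1,-1) = exp(-r*dt) * [p_u*0.000000 + p_m*3.427370 + p_d*8.587860] = 3.675543
  V(1,+0) = exp(-r*dt) * [p_u*0.000000 + p_m*0.000000 + p_d*3.427370] = 0.567446
  V(1,+1) = exp(-r*dt) * [p_u*0.000000 + p_m*0.000000 + p_d*0.000000] = 0.000000
  V(0,+0) = exp(-r*dt) * [p_u*0.000000 + p_m*0.567446 + p_d*3.675543] = 0.981666


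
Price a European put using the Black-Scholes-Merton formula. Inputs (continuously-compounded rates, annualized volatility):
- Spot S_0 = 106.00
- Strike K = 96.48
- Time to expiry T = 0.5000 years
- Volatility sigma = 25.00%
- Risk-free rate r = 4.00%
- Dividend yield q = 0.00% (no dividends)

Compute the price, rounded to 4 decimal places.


Answer: Price = 2.7648

Derivation:
d1 = (ln(S/K) + (r - q + 0.5*sigma^2) * T) / (sigma * sqrt(T)) = 0.73385443
d2 = d1 - sigma * sqrt(T) = 0.55707774
exp(-rT) = 0.98019867; exp(-qT) = 1.00000000
P = K * exp(-rT) * N(-d2) - S_0 * exp(-qT) * N(-d1)
N(-d1) = 0.23151873; N(-d2) = 0.28873716
P = 96.4800 * 0.98019867 * 0.28873716 - 106.0000 * 1.00000000 * 0.23151873 = 2.7648


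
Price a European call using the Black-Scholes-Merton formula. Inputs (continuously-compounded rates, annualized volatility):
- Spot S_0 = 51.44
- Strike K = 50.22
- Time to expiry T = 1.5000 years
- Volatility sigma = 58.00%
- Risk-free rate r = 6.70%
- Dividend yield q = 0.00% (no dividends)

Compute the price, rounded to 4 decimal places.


Answer: Price = 16.6491

Derivation:
d1 = (ln(S/K) + (r - q + 0.5*sigma^2) * T) / (sigma * sqrt(T)) = 0.53044506
d2 = d1 - sigma * sqrt(T) = -0.17990696
exp(-rT) = 0.90438511; exp(-qT) = 1.00000000
C = S_0 * exp(-qT) * N(d1) - K * exp(-rT) * N(d2)
N(d1) = 0.70209831; N(d2) = 0.42861281
C = 51.4400 * 1.00000000 * 0.70209831 - 50.2200 * 0.90438511 * 0.42861281 = 16.6491


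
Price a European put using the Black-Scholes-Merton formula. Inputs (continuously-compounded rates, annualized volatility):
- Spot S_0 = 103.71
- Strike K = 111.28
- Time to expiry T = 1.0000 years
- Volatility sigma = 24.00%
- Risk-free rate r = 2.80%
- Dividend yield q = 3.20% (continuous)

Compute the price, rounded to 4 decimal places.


d1 = (ln(S/K) + (r - q + 0.5*sigma^2) * T) / (sigma * sqrt(T)) = -0.19021252
d2 = d1 - sigma * sqrt(T) = -0.43021252
exp(-rT) = 0.97238837; exp(-qT) = 0.96850658
P = K * exp(-rT) * N(-d2) - S_0 * exp(-qT) * N(-d1)
N(-d1) = 0.57542870; N(-d2) = 0.66647947
P = 111.2800 * 0.97238837 * 0.66647947 - 103.7100 * 0.96850658 * 0.57542870 = 14.3197

Answer: Price = 14.3197


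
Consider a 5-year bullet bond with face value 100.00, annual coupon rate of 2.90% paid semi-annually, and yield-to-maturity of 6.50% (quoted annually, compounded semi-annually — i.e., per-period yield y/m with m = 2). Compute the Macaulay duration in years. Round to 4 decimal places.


Coupon per period c = face * coupon_rate / m = 1.450000
Periods per year m = 2; per-period yield y/m = 0.032500
Number of cashflows N = 10
Cashflows (t years, CF_t, discount factor 1/(1+y/m)^(m*t), PV):
  t = 0.5000: CF_t = 1.450000, DF = 0.968523, PV = 1.404358
  t = 1.0000: CF_t = 1.450000, DF = 0.938037, PV = 1.360153
  t = 1.5000: CF_t = 1.450000, DF = 0.908510, PV = 1.317340
  t = 2.0000: CF_t = 1.450000, DF = 0.879913, PV = 1.275874
  t = 2.5000: CF_t = 1.450000, DF = 0.852216, PV = 1.235713
  t = 3.0000: CF_t = 1.450000, DF = 0.825391, PV = 1.196817
  t = 3.5000: CF_t = 1.450000, DF = 0.799410, PV = 1.159145
  t = 4.0000: CF_t = 1.450000, DF = 0.774247, PV = 1.122658
  t = 4.5000: CF_t = 1.450000, DF = 0.749876, PV = 1.087320
  t = 5.0000: CF_t = 101.450000, DF = 0.726272, PV = 73.680311
Price P = sum_t PV_t = 84.839689
Macaulay numerator sum_t t * PV_t:
  t * PV_t at t = 0.5000: 0.702179
  t * PV_t at t = 1.0000: 1.360153
  t * PV_t at t = 1.5000: 1.976010
  t * PV_t at t = 2.0000: 2.551748
  t * PV_t at t = 2.5000: 3.089283
  t * PV_t at t = 3.0000: 3.590450
  t * PV_t at t = 3.5000: 4.057006
  t * PV_t at t = 4.0000: 4.490632
  t * PV_t at t = 4.5000: 4.892941
  t * PV_t at t = 5.0000: 368.401553
Macaulay duration D = (sum_t t * PV_t) / P = 395.111956 / 84.839689 = 4.657159

Answer: Macaulay duration = 4.6572 years


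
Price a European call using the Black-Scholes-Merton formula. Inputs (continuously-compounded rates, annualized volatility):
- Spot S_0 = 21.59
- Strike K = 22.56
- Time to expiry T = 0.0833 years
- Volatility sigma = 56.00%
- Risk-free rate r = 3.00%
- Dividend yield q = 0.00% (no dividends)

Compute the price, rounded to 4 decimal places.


Answer: Price = 1.0095

Derivation:
d1 = (ln(S/K) + (r - q + 0.5*sigma^2) * T) / (sigma * sqrt(T)) = -0.17563874
d2 = d1 - sigma * sqrt(T) = -0.33726448
exp(-rT) = 0.99750412; exp(-qT) = 1.00000000
C = S_0 * exp(-qT) * N(d1) - K * exp(-rT) * N(d2)
N(d1) = 0.43028888; N(d2) = 0.36795876
C = 21.5900 * 1.00000000 * 0.43028888 - 22.5600 * 0.99750412 * 0.36795876 = 1.0095


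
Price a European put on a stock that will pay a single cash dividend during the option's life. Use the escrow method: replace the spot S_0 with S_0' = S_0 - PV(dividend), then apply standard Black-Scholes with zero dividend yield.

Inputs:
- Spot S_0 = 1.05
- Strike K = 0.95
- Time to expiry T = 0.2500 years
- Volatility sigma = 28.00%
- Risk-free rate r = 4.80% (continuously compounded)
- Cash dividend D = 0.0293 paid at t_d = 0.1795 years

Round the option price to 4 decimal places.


Answer: Price = 0.0231

Derivation:
PV(D) = D * exp(-r * t_d) = 0.0293 * 0.99142101 = 0.02904864
S_0' = S_0 - PV(D) = 1.0500 - 0.02904864 = 1.02095136
d1 = (ln(S_0'/K) + (r + sigma^2/2)*T) / (sigma*sqrt(T)) = 0.67020141
d2 = d1 - sigma*sqrt(T) = 0.53020141
exp(-rT) = 0.98807171
N(-d1) = 0.25136470; N(-d2) = 0.29798615
P = K * exp(-rT) * N(-d2) - S_0' * N(-d1) = 0.9500 * 0.98807171 * 0.29798615 - 1.02095136 * 0.25136470 = 0.0231


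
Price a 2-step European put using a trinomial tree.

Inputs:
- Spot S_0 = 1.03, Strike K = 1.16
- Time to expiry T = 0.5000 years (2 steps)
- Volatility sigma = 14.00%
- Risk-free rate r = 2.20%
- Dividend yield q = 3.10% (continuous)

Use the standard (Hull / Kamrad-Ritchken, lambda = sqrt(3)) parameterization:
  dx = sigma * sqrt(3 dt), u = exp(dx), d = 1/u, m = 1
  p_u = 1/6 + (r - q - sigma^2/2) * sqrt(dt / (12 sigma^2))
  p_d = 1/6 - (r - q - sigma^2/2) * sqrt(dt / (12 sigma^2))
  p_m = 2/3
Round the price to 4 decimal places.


dt = T/N = 0.250000; dx = sigma*sqrt(3*dt) = 0.121244
u = exp(dx) = 1.128900; d = 1/u = 0.885818
p_u = 0.147284, p_m = 0.666667, p_d = 0.186049
Discount per step: exp(-r*dt) = 0.994515
Stock lattice S(k, j) with j the centered position index:
  k=0: S(0,+0) = 1.0300
  k=1: S(1,-1) = 0.9124; S(1,+0) = 1.0300; S(1,+1) = 1.1628
  k=2: S(2,-2) = 0.8082; S(2,-1) = 0.9124; S(2,+0) = 1.0300; S(2,+1) = 1.1628; S(2,+2) = 1.3126
Terminal payoffs V(N, j) = max(K - S_T, 0):
  V(2,-2) = 0.351786; V(2,-1) = 0.247607; V(2,+0) = 0.130000; V(2,+1) = 0.000000; V(2,+2) = 0.000000
Backward induction: V(k, j) = exp(-r*dt) * [p_u * V(k+1, j+1) + p_m * V(k+1, j) + p_d * V(k+1, j-1)]
  V(1,-1) = exp(-r*dt) * [p_u*0.130000 + p_m*0.247607 + p_d*0.351786] = 0.248299
  V(1,+0) = exp(-r*dt) * [p_u*0.000000 + p_m*0.130000 + p_d*0.247607] = 0.132006
  V(1,+1) = exp(-r*dt) * [p_u*0.000000 + p_m*0.000000 + p_d*0.130000] = 0.024054
  V(0,+0) = exp(-r*dt) * [p_u*0.024054 + p_m*0.132006 + p_d*0.248299] = 0.136987

Answer: Price = V(0,0) = 0.1370


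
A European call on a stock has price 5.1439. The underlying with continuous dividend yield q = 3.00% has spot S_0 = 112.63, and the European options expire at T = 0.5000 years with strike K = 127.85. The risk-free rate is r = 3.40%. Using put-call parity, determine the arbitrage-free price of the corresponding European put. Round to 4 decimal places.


Answer: Put price = 19.8857

Derivation:
Put-call parity: C - P = S_0 * exp(-qT) - K * exp(-rT).
S_0 * exp(-qT) = 112.6300 * 0.98511194 = 110.95315776
K * exp(-rT) = 127.8500 * 0.98314368 = 125.69492008
P = C - S*exp(-qT) + K*exp(-rT)
P = 5.1439 - 110.95315776 + 125.69492008 = 19.8857


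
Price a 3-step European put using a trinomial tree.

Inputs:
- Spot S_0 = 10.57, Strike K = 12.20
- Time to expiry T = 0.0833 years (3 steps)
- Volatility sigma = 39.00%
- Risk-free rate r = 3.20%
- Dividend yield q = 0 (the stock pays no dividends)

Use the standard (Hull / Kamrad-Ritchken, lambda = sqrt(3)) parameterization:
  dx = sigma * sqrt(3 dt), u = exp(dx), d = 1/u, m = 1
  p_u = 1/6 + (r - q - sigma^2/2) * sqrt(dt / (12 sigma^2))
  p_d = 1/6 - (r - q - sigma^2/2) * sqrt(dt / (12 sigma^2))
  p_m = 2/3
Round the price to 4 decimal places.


dt = T/N = 0.027767; dx = sigma*sqrt(3*dt) = 0.112561
u = exp(dx) = 1.119140; d = 1/u = 0.893543
p_u = 0.161234, p_m = 0.666667, p_d = 0.172100
Discount per step: exp(-r*dt) = 0.999112
Stock lattice S(k, j) with j the centered position index:
  k=0: S(0,+0) = 10.5700
  k=1: S(1,-1) = 9.4447; S(1,+0) = 10.5700; S(1,+1) = 11.8293
  k=2: S(2,-2) = 8.4393; S(2,-1) = 9.4447; S(2,+0) = 10.5700; S(2,+1) = 11.8293; S(2,+2) = 13.2387
  k=3: S(3,-3) = 7.5409; S(3,-2) = 8.4393; S(3,-1) = 9.4447; S(3,+0) = 10.5700; S(3,+1) = 11.8293; S(3,+2) = 13.2387; S(3,+3) = 14.8159
Terminal payoffs V(N, j) = max(K - S_T, 0):
  V(3,-3) = 4.659131; V(3,-2) = 3.760710; V(3,-1) = 2.755250; V(3,+0) = 1.630000; V(3,+1) = 0.370687; V(3,+2) = 0.000000; V(3,+3) = 0.000000
Backward induction: V(k, j) = exp(-r*dt) * [p_u * V(k+1, j+1) + p_m * V(k+1, j) + p_d * V(k+1, j-1)]
  V(2,-2) = exp(-r*dt) * [p_u*2.755250 + p_m*3.760710 + p_d*4.659131] = 3.749881
  V(2,-1) = exp(-r*dt) * [p_u*1.630000 + p_m*2.755250 + p_d*3.760710] = 2.744422
  V(2,+0) = exp(-r*dt) * [p_u*0.370687 + p_m*1.630000 + p_d*2.755250] = 1.619173
  V(2,+1) = exp(-r*dt) * [p_u*0.000000 + p_m*0.370687 + p_d*1.630000] = 0.527179
  V(2,+2) = exp(-r*dt) * [p_u*0.000000 + p_m*0.000000 + p_d*0.370687] = 0.063739
  V(1,-1) = exp(-r*dt) * [p_u*1.619173 + p_m*2.744422 + p_d*3.749881] = 2.733603
  V(1,+0) = exp(-r*dt) * [p_u*0.527179 + p_m*1.619173 + p_d*2.744422] = 1.635308
  V(1,+1) = exp(-r*dt) * [p_u*0.063739 + p_m*0.527179 + p_d*1.619173] = 0.639820
  V(0,+0) = exp(-r*dt) * [p_u*0.639820 + p_m*1.635308 + p_d*2.733603] = 1.662341

Answer: Price = V(0,0) = 1.6623


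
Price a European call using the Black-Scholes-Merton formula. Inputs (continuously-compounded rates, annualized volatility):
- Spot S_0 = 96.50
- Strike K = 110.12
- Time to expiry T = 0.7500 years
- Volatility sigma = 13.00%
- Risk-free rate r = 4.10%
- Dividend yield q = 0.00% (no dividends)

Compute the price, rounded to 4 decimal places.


d1 = (ln(S/K) + (r - q + 0.5*sigma^2) * T) / (sigma * sqrt(T)) = -0.84328821
d2 = d1 - sigma * sqrt(T) = -0.95587152
exp(-rT) = 0.96971797; exp(-qT) = 1.00000000
C = S_0 * exp(-qT) * N(d1) - K * exp(-rT) * N(d2)
N(d1) = 0.19953364; N(d2) = 0.16956858
C = 96.5000 * 1.00000000 * 0.19953364 - 110.1200 * 0.96971797 * 0.16956858 = 1.1476

Answer: Price = 1.1476


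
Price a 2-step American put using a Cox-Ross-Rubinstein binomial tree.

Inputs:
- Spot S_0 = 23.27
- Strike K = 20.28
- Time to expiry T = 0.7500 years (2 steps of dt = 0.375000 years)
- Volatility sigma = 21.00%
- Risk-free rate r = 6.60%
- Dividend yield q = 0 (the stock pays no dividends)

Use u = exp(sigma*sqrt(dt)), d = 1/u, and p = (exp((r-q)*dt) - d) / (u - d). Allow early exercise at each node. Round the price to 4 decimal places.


Answer: Price = V(0,0) = 0.4118

Derivation:
dt = T/N = 0.375000
u = exp(sigma*sqrt(dt)) = 1.137233; d = 1/u = 0.879327
p = (exp((r-q)*dt) - d) / (u - d) = 0.565057
Discount per step: exp(-r*dt) = 0.975554
Stock lattice S(k, i) with i counting down-moves:
  k=0: S(0,0) = 23.2700
  k=1: S(1,0) = 26.4634; S(1,1) = 20.4619
  k=2: S(2,0) = 30.0951; S(2,1) = 23.2700; S(2,2) = 17.9927
Terminal payoffs V(N, i) = max(K - S_T, 0):
  V(2,0) = 0.000000; V(2,1) = 0.000000; V(2,2) = 2.287256
Backward induction: V(k, i) = exp(-r*dt) * [p * V(k+1, i) + (1-p) * V(k+1, i+1)]; then take max(V_cont, immediate exercise) for American.
  V(1,0) = exp(-r*dt) * [p*0.000000 + (1-p)*0.000000] = 0.000000; exercise = 0.000000; V(1,0) = max -> 0.000000
  V(1,1) = exp(-r*dt) * [p*0.000000 + (1-p)*2.287256] = 0.970506; exercise = 0.000000; V(1,1) = max -> 0.970506
  V(0,0) = exp(-r*dt) * [p*0.000000 + (1-p)*0.970506] = 0.411795; exercise = 0.000000; V(0,0) = max -> 0.411795


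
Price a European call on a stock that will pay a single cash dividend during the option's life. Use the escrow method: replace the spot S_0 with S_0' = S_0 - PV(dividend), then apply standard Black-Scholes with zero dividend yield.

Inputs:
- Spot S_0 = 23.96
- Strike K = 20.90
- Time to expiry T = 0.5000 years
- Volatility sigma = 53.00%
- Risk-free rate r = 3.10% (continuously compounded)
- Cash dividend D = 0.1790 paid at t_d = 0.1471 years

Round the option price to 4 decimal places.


PV(D) = D * exp(-r * t_d) = 0.1790 * 0.99545028 = 0.17818560
S_0' = S_0 - PV(D) = 23.9600 - 0.17818560 = 23.78181440
d1 = (ln(S_0'/K) + (r + sigma^2/2)*T) / (sigma*sqrt(T)) = 0.57341565
d2 = d1 - sigma*sqrt(T) = 0.19864905
exp(-rT) = 0.98461951
N(d1) = 0.71681835; N(d2) = 0.57873136
C = S_0' * N(d1) - K * exp(-rT) * N(d2) = 23.78181440 * 0.71681835 - 20.9000 * 0.98461951 * 0.57873136 = 5.1378

Answer: Price = 5.1378


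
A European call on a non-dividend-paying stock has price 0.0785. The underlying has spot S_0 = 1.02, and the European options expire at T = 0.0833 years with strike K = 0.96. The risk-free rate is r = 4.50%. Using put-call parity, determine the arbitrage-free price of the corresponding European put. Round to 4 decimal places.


Answer: Put price = 0.0149

Derivation:
Put-call parity: C - P = S_0 * exp(-qT) - K * exp(-rT).
S_0 * exp(-qT) = 1.0200 * 1.00000000 = 1.02000000
K * exp(-rT) = 0.9600 * 0.99625852 = 0.95640818
P = C - S*exp(-qT) + K*exp(-rT)
P = 0.0785 - 1.02000000 + 0.95640818 = 0.0149


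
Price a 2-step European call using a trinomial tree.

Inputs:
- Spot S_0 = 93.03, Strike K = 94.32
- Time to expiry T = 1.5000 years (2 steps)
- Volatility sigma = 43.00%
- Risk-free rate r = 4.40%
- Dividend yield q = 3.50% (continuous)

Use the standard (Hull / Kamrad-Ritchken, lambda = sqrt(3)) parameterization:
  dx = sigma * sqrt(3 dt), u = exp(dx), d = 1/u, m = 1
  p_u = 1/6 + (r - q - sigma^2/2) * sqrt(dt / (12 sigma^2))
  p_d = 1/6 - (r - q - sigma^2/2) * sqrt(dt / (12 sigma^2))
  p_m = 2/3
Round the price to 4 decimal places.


dt = T/N = 0.750000; dx = sigma*sqrt(3*dt) = 0.645000
u = exp(dx) = 1.905987; d = 1/u = 0.524663
p_u = 0.118149, p_m = 0.666667, p_d = 0.215184
Discount per step: exp(-r*dt) = 0.967539
Stock lattice S(k, j) with j the centered position index:
  k=0: S(0,+0) = 93.0300
  k=1: S(1,-1) = 48.8094; S(1,+0) = 93.0300; S(1,+1) = 177.3140
  k=2: S(2,-2) = 25.6084; S(2,-1) = 48.8094; S(2,+0) = 93.0300; S(2,+1) = 177.3140; S(2,+2) = 337.9581
Terminal payoffs V(N, j) = max(S_T - K, 0):
  V(2,-2) = 0.000000; V(2,-1) = 0.000000; V(2,+0) = 0.000000; V(2,+1) = 82.993973; V(2,+2) = 243.638133
Backward induction: V(k, j) = exp(-r*dt) * [p_u * V(k+1, j+1) + p_m * V(k+1, j) + p_d * V(k+1, j-1)]
  V(1,-1) = exp(-r*dt) * [p_u*0.000000 + p_m*0.000000 + p_d*0.000000] = 0.000000
  V(1,+0) = exp(-r*dt) * [p_u*82.993973 + p_m*0.000000 + p_d*0.000000] = 9.487367
  V(1,+1) = exp(-r*dt) * [p_u*243.638133 + p_m*82.993973 + p_d*0.000000] = 81.384479
  V(0,+0) = exp(-r*dt) * [p_u*81.384479 + p_m*9.487367 + p_d*0.000000] = 15.422976

Answer: Price = V(0,0) = 15.4230
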